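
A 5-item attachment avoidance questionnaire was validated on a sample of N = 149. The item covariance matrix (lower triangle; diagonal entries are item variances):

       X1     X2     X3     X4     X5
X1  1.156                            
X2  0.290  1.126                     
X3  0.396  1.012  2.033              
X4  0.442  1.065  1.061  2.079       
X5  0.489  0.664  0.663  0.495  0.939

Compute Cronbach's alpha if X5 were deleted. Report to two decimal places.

Cronbach's alpha = 0.76

Remaining items: X1, X2, X3, X4 (k = 4).
ΣVar(i) = 1.156 + 1.126 + 2.033 + 2.079 = 6.394
σ²_total = 6.394 + 2 × 4.266 = 14.926
α (item deleted) = (4/3)·(1 − 6.394/14.926) = 0.76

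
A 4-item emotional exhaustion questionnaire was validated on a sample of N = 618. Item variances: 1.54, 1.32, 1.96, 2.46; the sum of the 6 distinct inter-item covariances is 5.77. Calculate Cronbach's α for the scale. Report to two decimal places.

sum of item variances = 1.54 + 1.32 + 1.96 + 2.46 = 7.28
Sum of distinct covariances = 5.77
total variance = sum of item variances + 2·Σcov = 7.28 + 2 × 5.77 = 18.82
α = (4/3)·(1 − 7.28/18.82) = 0.82

Cronbach's α = 0.82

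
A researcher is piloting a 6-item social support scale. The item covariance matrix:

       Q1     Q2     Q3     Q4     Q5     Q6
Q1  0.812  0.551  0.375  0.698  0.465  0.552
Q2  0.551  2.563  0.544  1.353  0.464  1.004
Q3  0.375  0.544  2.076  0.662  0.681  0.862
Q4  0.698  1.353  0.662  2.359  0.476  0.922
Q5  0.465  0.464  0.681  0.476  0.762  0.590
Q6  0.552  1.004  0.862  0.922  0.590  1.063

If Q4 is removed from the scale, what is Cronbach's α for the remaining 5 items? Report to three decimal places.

α = 0.782

Remaining items: Q1, Q2, Q3, Q5, Q6 (k = 5).
Σσᵢ² = 0.812 + 2.563 + 2.076 + 0.762 + 1.063 = 7.276
Var(T) = 7.276 + 2 × 6.088 = 19.452
α (item deleted) = (5/4)·(1 − 7.276/19.452) = 0.782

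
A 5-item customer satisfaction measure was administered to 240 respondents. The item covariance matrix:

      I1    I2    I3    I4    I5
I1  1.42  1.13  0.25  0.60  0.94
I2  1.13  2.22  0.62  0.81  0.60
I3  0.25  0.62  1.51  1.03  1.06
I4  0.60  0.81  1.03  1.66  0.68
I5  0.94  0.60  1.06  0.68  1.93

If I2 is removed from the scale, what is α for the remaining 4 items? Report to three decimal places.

α = 0.777

Remaining items: I1, I3, I4, I5 (k = 4).
sum of item variances = 1.42 + 1.51 + 1.66 + 1.93 = 6.52
σ²_total = 6.52 + 2 × 4.56 = 15.64
α (item deleted) = (4/3)·(1 − 6.52/15.64) = 0.777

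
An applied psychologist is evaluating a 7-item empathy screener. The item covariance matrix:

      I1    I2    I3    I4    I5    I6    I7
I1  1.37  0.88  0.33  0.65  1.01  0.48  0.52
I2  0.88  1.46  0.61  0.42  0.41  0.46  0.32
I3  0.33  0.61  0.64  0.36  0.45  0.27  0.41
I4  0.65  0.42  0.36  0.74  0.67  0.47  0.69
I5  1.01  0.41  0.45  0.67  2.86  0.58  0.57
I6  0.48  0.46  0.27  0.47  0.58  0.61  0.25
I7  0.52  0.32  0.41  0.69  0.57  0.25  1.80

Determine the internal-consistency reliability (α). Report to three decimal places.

α = 0.811

Σσᵢ² = 1.37 + 1.46 + 0.64 + 0.74 + 2.86 + 0.61 + 1.80 = 9.48
Σ_{i<j} σ_ij = 10.81
total variance = 9.48 + 2 × 10.81 = 31.10
α = (k/(k−1))·(1 − Σσᵢ²/total variance) = (7/6)·(1 − 9.48/31.10) = 0.811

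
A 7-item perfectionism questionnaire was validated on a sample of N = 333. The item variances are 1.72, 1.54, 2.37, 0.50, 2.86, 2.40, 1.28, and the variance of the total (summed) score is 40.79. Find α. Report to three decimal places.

ΣVar(i) = 1.72 + 1.54 + 2.37 + 0.50 + 2.86 + 2.40 + 1.28 = 12.67
α = (k/(k−1))·(1 − ΣVar(i)/σ²_total) = (7/6)·(1 − 12.67/40.79) = 0.804

α = 0.804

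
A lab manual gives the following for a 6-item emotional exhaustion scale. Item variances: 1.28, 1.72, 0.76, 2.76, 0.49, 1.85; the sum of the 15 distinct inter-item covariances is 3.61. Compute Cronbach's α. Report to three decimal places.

Σσᵢ² = 1.28 + 1.72 + 0.76 + 2.76 + 0.49 + 1.85 = 8.86
Sum of distinct covariances = 3.61
σ²_T = Σσᵢ² + 2·Σcov = 8.86 + 2 × 3.61 = 16.08
α = (6/5)·(1 − 8.86/16.08) = 0.539

Cronbach's α = 0.539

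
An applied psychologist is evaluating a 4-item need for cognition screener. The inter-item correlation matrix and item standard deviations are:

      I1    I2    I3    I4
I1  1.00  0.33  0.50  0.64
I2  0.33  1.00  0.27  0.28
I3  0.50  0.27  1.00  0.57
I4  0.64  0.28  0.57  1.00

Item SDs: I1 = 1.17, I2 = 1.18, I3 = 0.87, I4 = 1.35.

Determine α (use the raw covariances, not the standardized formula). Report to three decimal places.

Σσ²ᵢ = 1.17² + 1.18² + 0.87² + 1.35² = 5.3407
Covariances σ_ij = r_ij · s_i · s_j:
  σ(I1,I2) = 0.33 × 1.17 × 1.18 = 0.4556
  σ(I1,I3) = 0.50 × 1.17 × 0.87 = 0.5090
  σ(I1,I4) = 0.64 × 1.17 × 1.35 = 1.0109
  σ(I2,I3) = 0.27 × 1.18 × 0.87 = 0.2772
  σ(I2,I4) = 0.28 × 1.18 × 1.35 = 0.4460
  σ(I3,I4) = 0.57 × 0.87 × 1.35 = 0.6695
σ²_T = Σσ²ᵢ + 2·Σσ_ij = 5.3407 + 2 × 3.3682 = 12.0771
α = (4/3)·(1 − 5.3407/12.0771) = 0.744

α = 0.744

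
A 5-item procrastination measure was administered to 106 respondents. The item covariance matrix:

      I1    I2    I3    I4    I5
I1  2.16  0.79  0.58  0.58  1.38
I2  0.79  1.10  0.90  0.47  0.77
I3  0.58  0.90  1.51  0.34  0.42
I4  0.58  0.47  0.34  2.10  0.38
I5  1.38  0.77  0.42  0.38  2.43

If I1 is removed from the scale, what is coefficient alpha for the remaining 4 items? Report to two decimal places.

Remaining items: I2, I3, I4, I5 (k = 4).
Σσ²ᵢ = 1.10 + 1.51 + 2.10 + 2.43 = 7.14
total variance = 7.14 + 2 × 3.28 = 13.70
α (item deleted) = (4/3)·(1 − 7.14/13.70) = 0.64

coefficient alpha = 0.64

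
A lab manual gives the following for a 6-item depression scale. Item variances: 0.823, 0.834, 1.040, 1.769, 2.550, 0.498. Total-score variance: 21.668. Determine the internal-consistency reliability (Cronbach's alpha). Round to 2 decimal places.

Cronbach's alpha = 0.78

sum of item variances = 0.823 + 0.834 + 1.040 + 1.769 + 2.550 + 0.498 = 7.514
α = (k/(k−1))·(1 − sum of item variances/σ²_T) = (6/5)·(1 − 7.514/21.668) = 0.78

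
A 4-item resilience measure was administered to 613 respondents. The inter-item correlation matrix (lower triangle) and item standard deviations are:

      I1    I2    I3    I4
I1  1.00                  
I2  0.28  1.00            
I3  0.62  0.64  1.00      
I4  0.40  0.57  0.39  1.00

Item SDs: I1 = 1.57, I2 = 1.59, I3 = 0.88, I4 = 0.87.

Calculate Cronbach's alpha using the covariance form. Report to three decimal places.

Σσ²ᵢ = 1.57² + 1.59² + 0.88² + 0.87² = 6.5243
Covariances σ_ij = r_ij · s_i · s_j:
  σ(I1,I2) = 0.28 × 1.57 × 1.59 = 0.6990
  σ(I1,I3) = 0.62 × 1.57 × 0.88 = 0.8566
  σ(I1,I4) = 0.40 × 1.57 × 0.87 = 0.5464
  σ(I2,I3) = 0.64 × 1.59 × 0.88 = 0.8955
  σ(I2,I4) = 0.57 × 1.59 × 0.87 = 0.7885
  σ(I3,I4) = 0.39 × 0.88 × 0.87 = 0.2986
σ²_T = Σσ²ᵢ + 2·Σσ_ij = 6.5243 + 2 × 4.0846 = 14.6935
α = (4/3)·(1 − 6.5243/14.6935) = 0.741

Cronbach's alpha = 0.741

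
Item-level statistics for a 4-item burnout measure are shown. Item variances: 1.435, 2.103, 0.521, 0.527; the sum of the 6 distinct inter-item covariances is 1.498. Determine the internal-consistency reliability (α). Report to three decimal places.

ΣVar(i) = 1.435 + 2.103 + 0.521 + 0.527 = 4.586
Sum of distinct covariances = 1.498
σ²_T = ΣVar(i) + 2·Σcov = 4.586 + 2 × 1.498 = 7.582
α = (4/3)·(1 − 4.586/7.582) = 0.527

α = 0.527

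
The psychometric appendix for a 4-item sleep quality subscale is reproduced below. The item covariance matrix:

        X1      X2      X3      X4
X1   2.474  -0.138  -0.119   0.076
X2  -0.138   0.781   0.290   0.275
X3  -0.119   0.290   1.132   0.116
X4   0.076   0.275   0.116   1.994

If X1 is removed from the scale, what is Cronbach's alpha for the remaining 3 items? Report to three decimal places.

Remaining items: X2, X3, X4 (k = 3).
Σσᵢ² = 0.781 + 1.132 + 1.994 = 3.907
total variance = 3.907 + 2 × 0.681 = 5.269
α (item deleted) = (3/2)·(1 − 3.907/5.269) = 0.388

Cronbach's alpha = 0.388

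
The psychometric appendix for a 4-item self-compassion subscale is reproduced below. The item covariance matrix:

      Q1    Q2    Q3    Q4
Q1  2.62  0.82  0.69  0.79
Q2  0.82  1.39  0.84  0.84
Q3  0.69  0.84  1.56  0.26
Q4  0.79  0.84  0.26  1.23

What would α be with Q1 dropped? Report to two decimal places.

Remaining items: Q2, Q3, Q4 (k = 3).
Σσ²ᵢ = 1.39 + 1.56 + 1.23 = 4.18
total variance = 4.18 + 2 × 1.94 = 8.06
α (item deleted) = (3/2)·(1 − 4.18/8.06) = 0.72

α = 0.72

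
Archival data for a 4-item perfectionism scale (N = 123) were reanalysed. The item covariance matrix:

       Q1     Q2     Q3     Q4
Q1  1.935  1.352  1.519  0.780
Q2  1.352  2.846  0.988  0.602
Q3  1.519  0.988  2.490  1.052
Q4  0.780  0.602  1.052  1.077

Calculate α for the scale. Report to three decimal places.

α = 0.802

sum of item variances = 1.935 + 2.846 + 2.490 + 1.077 = 8.348
Sum of off-diagonal covariances = 6.293
total variance = 8.348 + 2 × 6.293 = 20.934
α = (k/(k−1))·(1 − sum of item variances/total variance) = (4/3)·(1 − 8.348/20.934) = 0.802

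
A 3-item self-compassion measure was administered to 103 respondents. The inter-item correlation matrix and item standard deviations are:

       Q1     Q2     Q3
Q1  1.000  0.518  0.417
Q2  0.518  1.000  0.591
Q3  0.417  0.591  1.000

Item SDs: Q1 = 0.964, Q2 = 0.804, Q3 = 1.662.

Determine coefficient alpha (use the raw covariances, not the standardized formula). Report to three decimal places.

Σσ²ᵢ = 0.964² + 0.804² + 1.662² = 4.3380
Covariances σ_ij = r_ij · s_i · s_j:
  σ(Q1,Q2) = 0.518 × 0.964 × 0.804 = 0.4015
  σ(Q1,Q3) = 0.417 × 0.964 × 1.662 = 0.6681
  σ(Q2,Q3) = 0.591 × 0.804 × 1.662 = 0.7897
σ²_T = Σσ²ᵢ + 2·Σσ_ij = 4.3380 + 2 × 1.8593 = 8.0566
α = (3/2)·(1 − 4.3380/8.0566) = 0.692

α = 0.692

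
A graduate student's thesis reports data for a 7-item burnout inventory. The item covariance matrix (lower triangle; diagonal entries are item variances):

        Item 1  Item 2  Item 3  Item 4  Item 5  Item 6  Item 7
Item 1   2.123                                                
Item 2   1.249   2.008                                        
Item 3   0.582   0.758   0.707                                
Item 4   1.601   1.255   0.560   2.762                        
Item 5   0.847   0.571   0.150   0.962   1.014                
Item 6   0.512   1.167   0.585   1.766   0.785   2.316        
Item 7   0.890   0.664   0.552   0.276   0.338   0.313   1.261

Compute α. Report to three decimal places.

α = 0.850

Σσᵢ² = 2.123 + 2.008 + 0.707 + 2.762 + 1.014 + 2.316 + 1.261 = 12.191
Sum of off-diagonal covariances = 16.383
σ²_T = 12.191 + 2 × 16.383 = 44.957
α = (k/(k−1))·(1 − Σσᵢ²/σ²_T) = (7/6)·(1 − 12.191/44.957) = 0.850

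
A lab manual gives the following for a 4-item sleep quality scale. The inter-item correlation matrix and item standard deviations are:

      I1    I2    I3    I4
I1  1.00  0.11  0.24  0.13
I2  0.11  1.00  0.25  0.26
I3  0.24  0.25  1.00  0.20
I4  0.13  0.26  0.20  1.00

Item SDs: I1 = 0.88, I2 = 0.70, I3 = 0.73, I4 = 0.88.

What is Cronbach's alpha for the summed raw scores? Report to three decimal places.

Σσ²ᵢ = 0.88² + 0.70² + 0.73² + 0.88² = 2.5717
Covariances σ_ij = r_ij · s_i · s_j:
  σ(I1,I2) = 0.11 × 0.88 × 0.70 = 0.0678
  σ(I1,I3) = 0.24 × 0.88 × 0.73 = 0.1542
  σ(I1,I4) = 0.13 × 0.88 × 0.88 = 0.1007
  σ(I2,I3) = 0.25 × 0.70 × 0.73 = 0.1278
  σ(I2,I4) = 0.26 × 0.70 × 0.88 = 0.1602
  σ(I3,I4) = 0.20 × 0.73 × 0.88 = 0.1285
σ²_T = Σσ²ᵢ + 2·Σσ_ij = 2.5717 + 2 × 0.7392 = 4.0501
α = (4/3)·(1 − 2.5717/4.0501) = 0.487

Cronbach's alpha = 0.487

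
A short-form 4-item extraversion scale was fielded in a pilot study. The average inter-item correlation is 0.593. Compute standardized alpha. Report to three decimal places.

Standardized α = k·r̄ / (1 + (k−1)·r̄) = 4 × 0.593 / (1 + 3 × 0.593)
  = 2.3720 / 2.7790 = 0.854

α = 0.854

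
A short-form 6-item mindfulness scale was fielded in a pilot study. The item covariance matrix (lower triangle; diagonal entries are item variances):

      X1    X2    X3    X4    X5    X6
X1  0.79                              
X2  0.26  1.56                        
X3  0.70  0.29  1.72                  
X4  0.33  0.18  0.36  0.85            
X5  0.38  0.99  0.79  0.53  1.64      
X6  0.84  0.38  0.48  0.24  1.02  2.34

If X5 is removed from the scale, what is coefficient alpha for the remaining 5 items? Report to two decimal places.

Remaining items: X1, X2, X3, X4, X6 (k = 5).
ΣVar(i) = 0.79 + 1.56 + 1.72 + 0.85 + 2.34 = 7.26
total variance = 7.26 + 2 × 4.06 = 15.38
α (item deleted) = (5/4)·(1 − 7.26/15.38) = 0.66

α = 0.66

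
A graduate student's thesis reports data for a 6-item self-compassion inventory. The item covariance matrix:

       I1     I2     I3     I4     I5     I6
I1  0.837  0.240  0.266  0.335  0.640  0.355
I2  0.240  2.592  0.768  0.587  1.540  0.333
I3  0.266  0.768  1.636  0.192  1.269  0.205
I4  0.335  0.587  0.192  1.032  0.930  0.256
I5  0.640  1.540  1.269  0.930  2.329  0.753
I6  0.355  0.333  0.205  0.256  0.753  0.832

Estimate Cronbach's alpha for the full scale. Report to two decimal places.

sum of item variances = 0.837 + 2.592 + 1.636 + 1.032 + 2.329 + 0.832 = 9.258
Sum of the distinct covariances = 8.669
Var(T) = 9.258 + 2 × 8.669 = 26.596
α = (k/(k−1))·(1 − sum of item variances/Var(T)) = (6/5)·(1 − 9.258/26.596) = 0.78

Cronbach's alpha = 0.78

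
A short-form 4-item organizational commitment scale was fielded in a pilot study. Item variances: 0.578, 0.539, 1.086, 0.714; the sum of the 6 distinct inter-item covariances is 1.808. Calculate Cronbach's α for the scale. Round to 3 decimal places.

sum of item variances = 0.578 + 0.539 + 1.086 + 0.714 = 2.917
Sum of distinct covariances = 1.808
σ²_total = sum of item variances + 2·Σcov = 2.917 + 2 × 1.808 = 6.533
α = (4/3)·(1 − 2.917/6.533) = 0.738

Cronbach's α = 0.738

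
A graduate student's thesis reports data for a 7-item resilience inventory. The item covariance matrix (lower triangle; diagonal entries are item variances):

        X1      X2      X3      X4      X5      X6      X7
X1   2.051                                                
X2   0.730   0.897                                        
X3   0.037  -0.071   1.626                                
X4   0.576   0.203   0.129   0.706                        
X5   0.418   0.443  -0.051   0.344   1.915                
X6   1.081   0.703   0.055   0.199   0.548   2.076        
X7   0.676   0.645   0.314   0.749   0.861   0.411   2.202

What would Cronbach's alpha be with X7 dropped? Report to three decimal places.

Remaining items: X1, X2, X3, X4, X5, X6 (k = 6).
Σσᵢ² = 2.051 + 0.897 + 1.626 + 0.706 + 1.915 + 2.076 = 9.271
Var(T) = 9.271 + 2 × 5.344 = 19.959
α (item deleted) = (6/5)·(1 − 9.271/19.959) = 0.643

Cronbach's alpha = 0.643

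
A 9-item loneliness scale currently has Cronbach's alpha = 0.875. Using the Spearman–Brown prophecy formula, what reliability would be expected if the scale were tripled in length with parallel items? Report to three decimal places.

predicted reliability = 0.955

Length factor m = 3
α' = m·α / (1 + (m−1)·α)
   = 3 × 0.875 / (1 + (3 − 1) × 0.875)
   = 2.6250 / 2.7500 = 0.955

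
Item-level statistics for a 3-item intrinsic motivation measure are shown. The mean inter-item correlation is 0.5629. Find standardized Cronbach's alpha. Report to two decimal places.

Standardized α = k·r̄ / (1 + (k−1)·r̄) = 3 × 0.5629 / (1 + 2 × 0.5629)
  = 1.6887 / 2.1258 = 0.79

α = 0.79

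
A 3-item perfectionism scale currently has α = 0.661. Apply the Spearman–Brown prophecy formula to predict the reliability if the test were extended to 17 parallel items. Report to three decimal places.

predicted reliability = 0.917

Length factor m = 17/3 = 5.6667
α' = m·α / (1 + (m−1)·α)
   = 17/3 × 0.661 / (1 + (17/3 − 1) × 0.661)
   = 3.7457 / 4.0847 = 0.917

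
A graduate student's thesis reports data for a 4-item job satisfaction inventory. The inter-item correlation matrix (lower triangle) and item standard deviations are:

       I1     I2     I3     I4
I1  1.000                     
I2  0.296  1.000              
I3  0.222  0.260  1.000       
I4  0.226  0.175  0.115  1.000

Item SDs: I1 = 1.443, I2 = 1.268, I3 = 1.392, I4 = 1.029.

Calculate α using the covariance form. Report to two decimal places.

α = 0.53

Σσ²ᵢ = 1.443² + 1.268² + 1.392² + 1.029² = 6.6866
Covariances σ_ij = r_ij · s_i · s_j:
  σ(I1,I2) = 0.296 × 1.443 × 1.268 = 0.5416
  σ(I1,I3) = 0.222 × 1.443 × 1.392 = 0.4459
  σ(I1,I4) = 0.226 × 1.443 × 1.029 = 0.3356
  σ(I2,I3) = 0.260 × 1.268 × 1.392 = 0.4589
  σ(I2,I4) = 0.175 × 1.268 × 1.029 = 0.2283
  σ(I3,I4) = 0.115 × 1.392 × 1.029 = 0.1647
σ²_T = Σσ²ᵢ + 2·Σσ_ij = 6.6866 + 2 × 2.1750 = 11.0366
α = (4/3)·(1 − 6.6866/11.0366) = 0.53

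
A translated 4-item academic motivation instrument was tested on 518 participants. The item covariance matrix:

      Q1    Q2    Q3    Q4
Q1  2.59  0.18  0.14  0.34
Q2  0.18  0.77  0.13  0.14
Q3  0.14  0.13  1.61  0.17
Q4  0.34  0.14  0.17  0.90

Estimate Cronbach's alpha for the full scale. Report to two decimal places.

Cronbach's alpha = 0.36

ΣVar(i) = 2.59 + 0.77 + 1.61 + 0.90 = 5.87
Σ_{i<j} σ_ij = 1.10
Var(T) = 5.87 + 2 × 1.10 = 8.07
α = (k/(k−1))·(1 − ΣVar(i)/Var(T)) = (4/3)·(1 − 5.87/8.07) = 0.36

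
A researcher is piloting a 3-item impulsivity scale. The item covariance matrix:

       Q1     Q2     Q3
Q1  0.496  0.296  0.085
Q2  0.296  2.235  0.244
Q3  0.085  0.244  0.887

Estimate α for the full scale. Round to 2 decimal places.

α = 0.39

sum of item variances = 0.496 + 2.235 + 0.887 = 3.618
Σ_{i<j} σ_ij = 0.625
σ²_total = 3.618 + 2 × 0.625 = 4.868
α = (k/(k−1))·(1 − sum of item variances/σ²_total) = (3/2)·(1 − 3.618/4.868) = 0.39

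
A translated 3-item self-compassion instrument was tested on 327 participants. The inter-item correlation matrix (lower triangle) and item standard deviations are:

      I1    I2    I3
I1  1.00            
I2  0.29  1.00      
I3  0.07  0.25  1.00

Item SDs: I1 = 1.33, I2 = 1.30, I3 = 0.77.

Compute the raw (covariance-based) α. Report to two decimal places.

Σσ²ᵢ = 1.33² + 1.30² + 0.77² = 4.0518
Covariances σ_ij = r_ij · s_i · s_j:
  σ(I1,I2) = 0.29 × 1.33 × 1.30 = 0.5014
  σ(I1,I3) = 0.07 × 1.33 × 0.77 = 0.0717
  σ(I2,I3) = 0.25 × 1.30 × 0.77 = 0.2503
σ²_T = Σσ²ᵢ + 2·Σσ_ij = 4.0518 + 2 × 0.8234 = 5.6986
α = (3/2)·(1 − 4.0518/5.6986) = 0.43

α = 0.43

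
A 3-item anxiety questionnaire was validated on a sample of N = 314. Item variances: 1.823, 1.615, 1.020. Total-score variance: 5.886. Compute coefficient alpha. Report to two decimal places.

sum of item variances = 1.823 + 1.615 + 1.020 = 4.458
α = (k/(k−1))·(1 − sum of item variances/total variance) = (3/2)·(1 − 4.458/5.886) = 0.36

coefficient alpha = 0.36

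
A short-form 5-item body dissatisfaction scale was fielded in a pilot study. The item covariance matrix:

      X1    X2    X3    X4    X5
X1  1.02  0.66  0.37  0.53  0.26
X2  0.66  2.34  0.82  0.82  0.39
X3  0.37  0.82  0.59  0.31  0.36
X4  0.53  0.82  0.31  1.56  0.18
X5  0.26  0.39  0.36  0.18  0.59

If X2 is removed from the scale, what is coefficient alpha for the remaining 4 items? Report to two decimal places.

α = 0.69

Remaining items: X1, X3, X4, X5 (k = 4).
Σσᵢ² = 1.02 + 0.59 + 1.56 + 0.59 = 3.76
σ²_total = 3.76 + 2 × 2.01 = 7.78
α (item deleted) = (4/3)·(1 − 3.76/7.78) = 0.69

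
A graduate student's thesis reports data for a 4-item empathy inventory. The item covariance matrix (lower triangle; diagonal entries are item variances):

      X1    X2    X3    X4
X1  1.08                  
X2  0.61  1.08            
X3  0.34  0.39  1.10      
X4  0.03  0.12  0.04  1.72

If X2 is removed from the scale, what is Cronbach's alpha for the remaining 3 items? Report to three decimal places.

Remaining items: X1, X3, X4 (k = 3).
ΣVar(i) = 1.08 + 1.10 + 1.72 = 3.90
Var(T) = 3.90 + 2 × 0.41 = 4.72
α (item deleted) = (3/2)·(1 − 3.90/4.72) = 0.261

α = 0.261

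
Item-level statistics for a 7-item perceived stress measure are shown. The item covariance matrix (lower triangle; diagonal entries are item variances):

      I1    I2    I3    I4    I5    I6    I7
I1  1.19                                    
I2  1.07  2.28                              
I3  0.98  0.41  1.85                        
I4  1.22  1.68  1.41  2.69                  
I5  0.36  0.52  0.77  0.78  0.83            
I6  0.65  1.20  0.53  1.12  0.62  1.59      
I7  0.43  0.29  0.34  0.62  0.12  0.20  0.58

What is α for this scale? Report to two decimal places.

α = 0.86

ΣVar(i) = 1.19 + 2.28 + 1.85 + 2.69 + 0.83 + 1.59 + 0.58 = 11.01
Sum of off-diagonal covariances = 15.32
σ²_total = 11.01 + 2 × 15.32 = 41.65
α = (k/(k−1))·(1 − ΣVar(i)/σ²_total) = (7/6)·(1 − 11.01/41.65) = 0.86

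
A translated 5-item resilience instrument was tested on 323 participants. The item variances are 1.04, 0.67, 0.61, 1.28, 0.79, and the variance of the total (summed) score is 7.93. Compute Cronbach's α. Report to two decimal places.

Cronbach's α = 0.56

sum of item variances = 1.04 + 0.67 + 0.61 + 1.28 + 0.79 = 4.39
α = (k/(k−1))·(1 − sum of item variances/Var(T)) = (5/4)·(1 − 4.39/7.93) = 0.56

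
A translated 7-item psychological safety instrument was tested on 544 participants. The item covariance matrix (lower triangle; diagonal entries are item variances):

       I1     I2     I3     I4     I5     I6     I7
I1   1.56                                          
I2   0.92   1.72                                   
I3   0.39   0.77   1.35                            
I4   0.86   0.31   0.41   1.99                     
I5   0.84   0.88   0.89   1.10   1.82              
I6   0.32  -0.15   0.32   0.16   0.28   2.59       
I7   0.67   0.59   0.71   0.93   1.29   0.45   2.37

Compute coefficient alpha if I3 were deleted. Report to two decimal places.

coefficient alpha = 0.73

Remaining items: I1, I2, I4, I5, I6, I7 (k = 6).
Σσᵢ² = 1.56 + 1.72 + 1.99 + 1.82 + 2.59 + 2.37 = 12.05
total variance = 12.05 + 2 × 9.45 = 30.95
α (item deleted) = (6/5)·(1 − 12.05/30.95) = 0.73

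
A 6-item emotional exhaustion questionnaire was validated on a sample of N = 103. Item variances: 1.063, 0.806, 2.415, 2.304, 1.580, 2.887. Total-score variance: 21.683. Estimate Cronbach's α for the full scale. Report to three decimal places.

ΣVar(i) = 1.063 + 0.806 + 2.415 + 2.304 + 1.580 + 2.887 = 11.055
α = (k/(k−1))·(1 − ΣVar(i)/Var(T)) = (6/5)·(1 − 11.055/21.683) = 0.588

Cronbach's α = 0.588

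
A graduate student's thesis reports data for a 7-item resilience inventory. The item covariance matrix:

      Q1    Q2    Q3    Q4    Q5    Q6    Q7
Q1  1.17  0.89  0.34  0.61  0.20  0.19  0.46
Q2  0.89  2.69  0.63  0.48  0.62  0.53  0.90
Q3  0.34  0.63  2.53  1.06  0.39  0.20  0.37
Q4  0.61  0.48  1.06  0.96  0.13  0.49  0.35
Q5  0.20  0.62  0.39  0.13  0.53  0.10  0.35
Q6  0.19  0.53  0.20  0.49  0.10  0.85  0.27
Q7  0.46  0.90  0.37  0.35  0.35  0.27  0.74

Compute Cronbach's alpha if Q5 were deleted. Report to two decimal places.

Cronbach's alpha = 0.76

Remaining items: Q1, Q2, Q3, Q4, Q6, Q7 (k = 6).
ΣVar(i) = 1.17 + 2.69 + 2.53 + 0.96 + 0.85 + 0.74 = 8.94
σ²_T = 8.94 + 2 × 7.77 = 24.48
α (item deleted) = (6/5)·(1 − 8.94/24.48) = 0.76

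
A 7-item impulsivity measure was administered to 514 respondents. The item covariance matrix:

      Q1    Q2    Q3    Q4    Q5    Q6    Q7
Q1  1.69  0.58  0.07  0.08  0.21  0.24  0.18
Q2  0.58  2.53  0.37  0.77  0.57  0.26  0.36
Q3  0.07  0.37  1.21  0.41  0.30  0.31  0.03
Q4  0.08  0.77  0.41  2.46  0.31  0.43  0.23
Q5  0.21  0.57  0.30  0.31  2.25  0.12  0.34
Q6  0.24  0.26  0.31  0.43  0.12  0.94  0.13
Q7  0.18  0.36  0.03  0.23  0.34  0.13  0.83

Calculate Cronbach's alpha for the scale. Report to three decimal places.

Σσ²ᵢ = 1.69 + 2.53 + 1.21 + 2.46 + 2.25 + 0.94 + 0.83 = 11.91
Σ_{i<j} σ_ij = 6.30
Var(T) = 11.91 + 2 × 6.30 = 24.51
α = (k/(k−1))·(1 − Σσ²ᵢ/Var(T)) = (7/6)·(1 − 11.91/24.51) = 0.600

α = 0.600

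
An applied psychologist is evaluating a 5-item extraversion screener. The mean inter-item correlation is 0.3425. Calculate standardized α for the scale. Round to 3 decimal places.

standardized α = 0.723

Standardized α = k·r̄ / (1 + (k−1)·r̄) = 5 × 0.3425 / (1 + 4 × 0.3425)
  = 1.7125 / 2.3700 = 0.723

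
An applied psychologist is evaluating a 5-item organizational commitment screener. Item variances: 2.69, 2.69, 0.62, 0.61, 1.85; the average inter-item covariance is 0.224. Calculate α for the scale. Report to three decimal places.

α = 0.433

sum of item variances = 2.69 + 2.69 + 0.62 + 0.61 + 1.85 = 8.46
Sum of the 10 distinct covariances = 10 × 0.224 = 2.240
σ²_T = sum of item variances + 2·Σcov = 8.46 + 2 × 2.240 = 12.940
α = (5/4)·(1 − 8.46/12.940) = 0.433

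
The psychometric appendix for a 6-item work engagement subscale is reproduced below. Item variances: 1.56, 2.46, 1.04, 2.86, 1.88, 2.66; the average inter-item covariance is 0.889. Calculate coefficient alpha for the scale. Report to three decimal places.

sum of item variances = 1.56 + 2.46 + 1.04 + 2.86 + 1.88 + 2.66 = 12.46
Sum of the 15 distinct covariances = 15 × 0.889 = 13.335
σ²_total = sum of item variances + 2·Σcov = 12.46 + 2 × 13.335 = 39.130
α = (6/5)·(1 − 12.46/39.130) = 0.818

α = 0.818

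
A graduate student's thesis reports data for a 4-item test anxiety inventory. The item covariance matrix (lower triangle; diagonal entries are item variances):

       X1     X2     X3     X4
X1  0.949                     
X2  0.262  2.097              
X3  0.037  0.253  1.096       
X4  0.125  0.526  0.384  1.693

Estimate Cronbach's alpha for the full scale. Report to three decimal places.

α = 0.470

Σσᵢ² = 0.949 + 2.097 + 1.096 + 1.693 = 5.835
Sum of the distinct covariances = 1.587
σ²_total = 5.835 + 2 × 1.587 = 9.009
α = (k/(k−1))·(1 − Σσᵢ²/σ²_total) = (4/3)·(1 − 5.835/9.009) = 0.470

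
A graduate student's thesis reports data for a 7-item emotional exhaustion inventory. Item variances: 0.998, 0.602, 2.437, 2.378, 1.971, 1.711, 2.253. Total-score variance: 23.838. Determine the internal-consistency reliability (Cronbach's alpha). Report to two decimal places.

Cronbach's alpha = 0.56

sum of item variances = 0.998 + 0.602 + 2.437 + 2.378 + 1.971 + 1.711 + 2.253 = 12.350
α = (k/(k−1))·(1 − sum of item variances/σ²_total) = (7/6)·(1 − 12.350/23.838) = 0.56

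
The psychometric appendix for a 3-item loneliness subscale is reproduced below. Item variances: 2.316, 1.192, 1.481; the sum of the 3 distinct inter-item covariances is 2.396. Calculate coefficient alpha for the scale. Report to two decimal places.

Σσᵢ² = 2.316 + 1.192 + 1.481 = 4.989
Sum of distinct covariances = 2.396
σ²_total = Σσᵢ² + 2·Σcov = 4.989 + 2 × 2.396 = 9.781
α = (3/2)·(1 − 4.989/9.781) = 0.73

α = 0.73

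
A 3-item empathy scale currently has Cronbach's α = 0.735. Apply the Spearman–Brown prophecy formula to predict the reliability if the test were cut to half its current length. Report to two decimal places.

predicted reliability = 0.58

Length factor m = 1/2
α' = m·α / (1 − (1−m)·α)
   = 1/2 × 0.735 / (1 − (1 − 1/2) × 0.735)
   = 0.3675 / 0.6325 = 0.58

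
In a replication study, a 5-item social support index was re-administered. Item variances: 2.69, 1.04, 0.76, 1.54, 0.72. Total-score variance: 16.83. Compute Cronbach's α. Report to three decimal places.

ΣVar(i) = 2.69 + 1.04 + 0.76 + 1.54 + 0.72 = 6.75
α = (k/(k−1))·(1 − ΣVar(i)/total variance) = (5/4)·(1 − 6.75/16.83) = 0.749

Cronbach's α = 0.749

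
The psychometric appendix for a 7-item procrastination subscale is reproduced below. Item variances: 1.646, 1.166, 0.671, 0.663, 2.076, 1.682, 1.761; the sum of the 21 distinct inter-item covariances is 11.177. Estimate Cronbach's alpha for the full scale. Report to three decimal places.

α = 0.815

Σσ²ᵢ = 1.646 + 1.166 + 0.671 + 0.663 + 2.076 + 1.682 + 1.761 = 9.665
Sum of distinct covariances = 11.177
σ²_T = Σσ²ᵢ + 2·Σcov = 9.665 + 2 × 11.177 = 32.019
α = (7/6)·(1 − 9.665/32.019) = 0.815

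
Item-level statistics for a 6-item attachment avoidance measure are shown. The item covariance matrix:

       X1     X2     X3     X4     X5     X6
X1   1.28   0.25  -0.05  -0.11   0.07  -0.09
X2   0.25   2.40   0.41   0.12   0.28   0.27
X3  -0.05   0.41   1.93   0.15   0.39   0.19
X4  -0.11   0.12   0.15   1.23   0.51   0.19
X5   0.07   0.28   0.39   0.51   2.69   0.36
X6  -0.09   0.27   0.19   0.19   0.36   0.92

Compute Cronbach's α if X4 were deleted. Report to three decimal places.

Cronbach's α = 0.389

Remaining items: X1, X2, X3, X5, X6 (k = 5).
sum of item variances = 1.28 + 2.40 + 1.93 + 2.69 + 0.92 = 9.22
σ²_total = 9.22 + 2 × 2.08 = 13.38
α (item deleted) = (5/4)·(1 − 9.22/13.38) = 0.389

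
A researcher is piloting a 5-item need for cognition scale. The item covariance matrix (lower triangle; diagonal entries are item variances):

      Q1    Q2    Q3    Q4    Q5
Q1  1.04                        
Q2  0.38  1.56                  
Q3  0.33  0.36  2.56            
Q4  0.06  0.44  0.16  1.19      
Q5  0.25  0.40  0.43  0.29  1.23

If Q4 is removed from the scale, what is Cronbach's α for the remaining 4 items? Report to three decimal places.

Remaining items: Q1, Q2, Q3, Q5 (k = 4).
ΣVar(i) = 1.04 + 1.56 + 2.56 + 1.23 = 6.39
Var(T) = 6.39 + 2 × 2.15 = 10.69
α (item deleted) = (4/3)·(1 − 6.39/10.69) = 0.536

α = 0.536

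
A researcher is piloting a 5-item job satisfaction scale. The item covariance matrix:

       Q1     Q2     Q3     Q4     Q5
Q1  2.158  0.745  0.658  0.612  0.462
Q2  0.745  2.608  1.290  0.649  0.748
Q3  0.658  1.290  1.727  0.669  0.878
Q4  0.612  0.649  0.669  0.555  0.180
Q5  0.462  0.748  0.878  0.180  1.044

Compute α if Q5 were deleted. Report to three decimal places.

α = 0.757

Remaining items: Q1, Q2, Q3, Q4 (k = 4).
ΣVar(i) = 2.158 + 2.608 + 1.727 + 0.555 = 7.048
total variance = 7.048 + 2 × 4.623 = 16.294
α (item deleted) = (4/3)·(1 − 7.048/16.294) = 0.757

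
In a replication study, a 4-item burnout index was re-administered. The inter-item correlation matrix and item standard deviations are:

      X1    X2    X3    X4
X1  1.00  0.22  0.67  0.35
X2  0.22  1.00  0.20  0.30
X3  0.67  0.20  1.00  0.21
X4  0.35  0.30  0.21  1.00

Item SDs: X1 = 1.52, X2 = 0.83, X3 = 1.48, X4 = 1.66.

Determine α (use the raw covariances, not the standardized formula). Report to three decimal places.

Σσ²ᵢ = 1.52² + 0.83² + 1.48² + 1.66² = 7.9453
Covariances σ_ij = r_ij · s_i · s_j:
  σ(X1,X2) = 0.22 × 1.52 × 0.83 = 0.2776
  σ(X1,X3) = 0.67 × 1.52 × 1.48 = 1.5072
  σ(X1,X4) = 0.35 × 1.52 × 1.66 = 0.8831
  σ(X2,X3) = 0.20 × 0.83 × 1.48 = 0.2457
  σ(X2,X4) = 0.30 × 0.83 × 1.66 = 0.4133
  σ(X3,X4) = 0.21 × 1.48 × 1.66 = 0.5159
σ²_T = Σσ²ᵢ + 2·Σσ_ij = 7.9453 + 2 × 3.8428 = 15.6309
α = (4/3)·(1 − 7.9453/15.6309) = 0.656

α = 0.656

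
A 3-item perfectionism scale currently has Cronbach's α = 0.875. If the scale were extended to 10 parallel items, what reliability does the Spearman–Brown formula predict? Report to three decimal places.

predicted reliability = 0.959

Length factor m = 10/3 = 3.3333
α' = m·α / (1 + (m−1)·α)
   = 10/3 × 0.875 / (1 + (10/3 − 1) × 0.875)
   = 2.9167 / 3.0417 = 0.959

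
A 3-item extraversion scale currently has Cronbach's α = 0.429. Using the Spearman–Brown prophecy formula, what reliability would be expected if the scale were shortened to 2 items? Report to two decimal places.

Length factor m = 2/3 = 0.6667
α' = m·α / (1 − (1−m)·α)
   = 2/3 × 0.429 / (1 − (1 − 2/3) × 0.429)
   = 0.2860 / 0.8570 = 0.33

predicted reliability = 0.33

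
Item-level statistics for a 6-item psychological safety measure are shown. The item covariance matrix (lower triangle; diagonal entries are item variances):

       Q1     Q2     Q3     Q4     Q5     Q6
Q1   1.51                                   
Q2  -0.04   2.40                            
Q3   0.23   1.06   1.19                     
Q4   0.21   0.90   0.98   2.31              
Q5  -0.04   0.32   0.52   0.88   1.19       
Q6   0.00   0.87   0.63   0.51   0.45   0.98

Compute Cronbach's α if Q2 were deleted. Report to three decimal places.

α = 0.686

Remaining items: Q1, Q3, Q4, Q5, Q6 (k = 5).
Σσᵢ² = 1.51 + 1.19 + 2.31 + 1.19 + 0.98 = 7.18
σ²_T = 7.18 + 2 × 4.37 = 15.92
α (item deleted) = (5/4)·(1 − 7.18/15.92) = 0.686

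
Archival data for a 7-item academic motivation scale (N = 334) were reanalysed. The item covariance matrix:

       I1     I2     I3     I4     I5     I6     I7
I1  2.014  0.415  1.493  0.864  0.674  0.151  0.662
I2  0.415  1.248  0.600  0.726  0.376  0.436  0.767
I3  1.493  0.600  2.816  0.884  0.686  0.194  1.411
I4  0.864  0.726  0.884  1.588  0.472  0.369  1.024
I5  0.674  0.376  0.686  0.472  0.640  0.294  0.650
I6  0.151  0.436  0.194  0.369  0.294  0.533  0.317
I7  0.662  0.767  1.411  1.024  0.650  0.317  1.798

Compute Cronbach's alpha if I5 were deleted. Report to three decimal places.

Remaining items: I1, I2, I3, I4, I6, I7 (k = 6).
ΣVar(i) = 2.014 + 1.248 + 2.816 + 1.588 + 0.533 + 1.798 = 9.997
σ²_T = 9.997 + 2 × 10.313 = 30.623
α (item deleted) = (6/5)·(1 − 9.997/30.623) = 0.808

α = 0.808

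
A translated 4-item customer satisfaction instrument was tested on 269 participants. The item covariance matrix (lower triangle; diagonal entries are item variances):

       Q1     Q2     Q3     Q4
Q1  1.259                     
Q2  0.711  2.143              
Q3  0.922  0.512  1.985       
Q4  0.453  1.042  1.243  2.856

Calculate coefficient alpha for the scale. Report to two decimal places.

ΣVar(i) = 1.259 + 2.143 + 1.985 + 2.856 = 8.243
Sum of the distinct covariances = 4.883
total variance = 8.243 + 2 × 4.883 = 18.009
α = (k/(k−1))·(1 − ΣVar(i)/total variance) = (4/3)·(1 − 8.243/18.009) = 0.72

α = 0.72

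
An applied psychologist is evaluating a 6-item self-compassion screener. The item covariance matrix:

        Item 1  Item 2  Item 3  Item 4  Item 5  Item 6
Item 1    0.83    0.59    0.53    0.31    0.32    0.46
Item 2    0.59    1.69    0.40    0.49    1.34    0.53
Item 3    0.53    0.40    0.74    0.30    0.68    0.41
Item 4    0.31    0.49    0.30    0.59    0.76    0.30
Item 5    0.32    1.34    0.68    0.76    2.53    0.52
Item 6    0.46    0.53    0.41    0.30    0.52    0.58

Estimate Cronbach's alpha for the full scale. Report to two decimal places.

Cronbach's alpha = 0.83

Σσᵢ² = 0.83 + 1.69 + 0.74 + 0.59 + 2.53 + 0.58 = 6.96
Σ_{i<j} σ_ij = 7.94
σ²_total = 6.96 + 2 × 7.94 = 22.84
α = (k/(k−1))·(1 − Σσᵢ²/σ²_total) = (6/5)·(1 − 6.96/22.84) = 0.83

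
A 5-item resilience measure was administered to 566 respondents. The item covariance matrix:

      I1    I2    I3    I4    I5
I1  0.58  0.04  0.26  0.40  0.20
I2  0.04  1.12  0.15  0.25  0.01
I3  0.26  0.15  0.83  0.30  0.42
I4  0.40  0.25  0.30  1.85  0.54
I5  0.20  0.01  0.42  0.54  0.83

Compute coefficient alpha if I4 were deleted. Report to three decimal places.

α = 0.522

Remaining items: I1, I2, I3, I5 (k = 4).
Σσᵢ² = 0.58 + 1.12 + 0.83 + 0.83 = 3.36
σ²_total = 3.36 + 2 × 1.08 = 5.52
α (item deleted) = (4/3)·(1 − 3.36/5.52) = 0.522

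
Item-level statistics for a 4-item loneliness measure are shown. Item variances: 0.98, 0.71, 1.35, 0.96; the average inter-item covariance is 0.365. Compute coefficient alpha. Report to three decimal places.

Σσ²ᵢ = 0.98 + 0.71 + 1.35 + 0.96 = 4.00
Sum of the 6 distinct covariances = 6 × 0.365 = 2.190
σ²_total = Σσ²ᵢ + 2·Σcov = 4.00 + 2 × 2.190 = 8.380
α = (4/3)·(1 − 4.00/8.380) = 0.697

α = 0.697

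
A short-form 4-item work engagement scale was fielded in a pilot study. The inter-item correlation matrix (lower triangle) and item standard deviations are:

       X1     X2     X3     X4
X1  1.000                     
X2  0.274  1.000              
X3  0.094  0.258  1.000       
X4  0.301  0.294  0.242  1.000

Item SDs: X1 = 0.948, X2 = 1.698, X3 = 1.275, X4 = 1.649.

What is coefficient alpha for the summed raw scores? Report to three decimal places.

Σσ²ᵢ = 0.948² + 1.698² + 1.275² + 1.649² = 8.1267
Covariances σ_ij = r_ij · s_i · s_j:
  σ(X1,X2) = 0.274 × 0.948 × 1.698 = 0.4411
  σ(X1,X3) = 0.094 × 0.948 × 1.275 = 0.1136
  σ(X1,X4) = 0.301 × 0.948 × 1.649 = 0.4705
  σ(X2,X3) = 0.258 × 1.698 × 1.275 = 0.5586
  σ(X2,X4) = 0.294 × 1.698 × 1.649 = 0.8232
  σ(X3,X4) = 0.242 × 1.275 × 1.649 = 0.5088
σ²_T = Σσ²ᵢ + 2·Σσ_ij = 8.1267 + 2 × 2.9158 = 13.9583
α = (4/3)·(1 − 8.1267/13.9583) = 0.557

coefficient alpha = 0.557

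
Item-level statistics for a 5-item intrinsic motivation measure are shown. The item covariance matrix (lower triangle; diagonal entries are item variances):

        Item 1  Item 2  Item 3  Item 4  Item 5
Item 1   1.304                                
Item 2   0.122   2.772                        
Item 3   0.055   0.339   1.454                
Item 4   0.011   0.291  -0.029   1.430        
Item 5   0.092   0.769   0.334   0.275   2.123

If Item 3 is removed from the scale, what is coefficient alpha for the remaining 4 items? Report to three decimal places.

Remaining items: Item 1, Item 2, Item 4, Item 5 (k = 4).
sum of item variances = 1.304 + 2.772 + 1.430 + 2.123 = 7.629
total variance = 7.629 + 2 × 1.560 = 10.749
α (item deleted) = (4/3)·(1 − 7.629/10.749) = 0.387

coefficient alpha = 0.387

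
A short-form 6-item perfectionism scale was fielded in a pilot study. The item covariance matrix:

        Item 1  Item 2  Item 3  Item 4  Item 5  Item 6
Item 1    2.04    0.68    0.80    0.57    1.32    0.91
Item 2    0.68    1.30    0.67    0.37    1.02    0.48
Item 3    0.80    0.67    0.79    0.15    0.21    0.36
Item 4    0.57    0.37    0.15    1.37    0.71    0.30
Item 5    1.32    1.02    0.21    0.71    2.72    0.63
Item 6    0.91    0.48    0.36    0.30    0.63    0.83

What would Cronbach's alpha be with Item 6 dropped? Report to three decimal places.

α = 0.766

Remaining items: Item 1, Item 2, Item 3, Item 4, Item 5 (k = 5).
Σσ²ᵢ = 2.04 + 1.30 + 0.79 + 1.37 + 2.72 = 8.22
σ²_T = 8.22 + 2 × 6.50 = 21.22
α (item deleted) = (5/4)·(1 − 8.22/21.22) = 0.766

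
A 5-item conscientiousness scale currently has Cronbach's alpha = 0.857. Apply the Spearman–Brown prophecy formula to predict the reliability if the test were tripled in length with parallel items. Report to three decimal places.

Length factor m = 3
α' = m·α / (1 + (m−1)·α)
   = 3 × 0.857 / (1 + (3 − 1) × 0.857)
   = 2.5710 / 2.7140 = 0.947

predicted reliability = 0.947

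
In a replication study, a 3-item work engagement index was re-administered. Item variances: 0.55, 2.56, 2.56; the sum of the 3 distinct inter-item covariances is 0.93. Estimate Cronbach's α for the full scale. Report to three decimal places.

Cronbach's α = 0.371

Σσ²ᵢ = 0.55 + 2.56 + 2.56 = 5.67
Sum of distinct covariances = 0.93
total variance = Σσ²ᵢ + 2·Σcov = 5.67 + 2 × 0.93 = 7.53
α = (3/2)·(1 − 5.67/7.53) = 0.371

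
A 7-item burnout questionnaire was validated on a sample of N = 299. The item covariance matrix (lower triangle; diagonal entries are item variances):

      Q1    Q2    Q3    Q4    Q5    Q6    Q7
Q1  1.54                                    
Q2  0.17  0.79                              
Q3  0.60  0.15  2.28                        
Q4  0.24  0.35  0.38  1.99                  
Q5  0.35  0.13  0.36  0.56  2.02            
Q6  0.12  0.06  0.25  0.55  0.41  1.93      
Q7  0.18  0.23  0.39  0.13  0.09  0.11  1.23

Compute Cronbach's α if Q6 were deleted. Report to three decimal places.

Remaining items: Q1, Q2, Q3, Q4, Q5, Q7 (k = 6).
Σσᵢ² = 1.54 + 0.79 + 2.28 + 1.99 + 2.02 + 1.23 = 9.85
σ²_T = 9.85 + 2 × 4.31 = 18.47
α (item deleted) = (6/5)·(1 − 9.85/18.47) = 0.560

Cronbach's α = 0.560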